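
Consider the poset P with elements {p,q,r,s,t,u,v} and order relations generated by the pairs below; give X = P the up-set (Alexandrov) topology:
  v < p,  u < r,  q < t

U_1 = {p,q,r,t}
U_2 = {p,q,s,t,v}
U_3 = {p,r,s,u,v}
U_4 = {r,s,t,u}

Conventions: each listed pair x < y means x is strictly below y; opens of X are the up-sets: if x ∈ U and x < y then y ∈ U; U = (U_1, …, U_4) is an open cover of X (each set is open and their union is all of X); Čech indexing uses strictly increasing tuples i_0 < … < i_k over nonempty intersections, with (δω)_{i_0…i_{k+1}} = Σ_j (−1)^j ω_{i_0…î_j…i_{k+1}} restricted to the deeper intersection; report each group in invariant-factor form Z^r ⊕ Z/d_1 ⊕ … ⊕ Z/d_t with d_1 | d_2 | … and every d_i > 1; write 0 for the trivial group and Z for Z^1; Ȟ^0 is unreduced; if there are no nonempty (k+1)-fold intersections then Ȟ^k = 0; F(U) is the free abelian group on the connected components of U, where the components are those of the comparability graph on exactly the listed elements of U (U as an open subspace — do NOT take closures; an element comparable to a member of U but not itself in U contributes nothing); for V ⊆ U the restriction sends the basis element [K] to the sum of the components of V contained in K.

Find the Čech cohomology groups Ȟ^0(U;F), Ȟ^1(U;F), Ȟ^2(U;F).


nonempty overlaps:
  U12={p,q,t} U13={p,r} U14={r,t} U23={p,s,v} U24={s,t} U34={r,s,u}
  U123={p} U124={t} U134={r} U234={s}
components per intersection:
  U1: {p} {q,t} {r}
  U2: {p,v} {q,t} {s}
  U3: {p,v} {r,u} {s}
  U4: {r,u} {s} {t}
  U12: {p} {q,t}
  U13: {p} {r}
  U14: {r} {t}
  U23: {p,v} {s}
  U24: {s} {t}
  U34: {r,u} {s}
  U123: {p}
  U124: {t}
  U134: {r}
  U234: {s}
C dims 12,12,4; δ0: rk 8, SNF 1^8; δ1: rk 4, SNF 1^4
degree 0: 12−8−0 = 4 → Ȟ^0 ≅ Z^4
degree 1: 12−4−8 = 0 → Ȟ^1 ≅ 0
degree 2: 4−0−4 = 0 → Ȟ^2 ≅ 0

Ȟ^0(U;F) ≅ Z^4,  Ȟ^1(U;F) ≅ 0,  Ȟ^2(U;F) ≅ 0


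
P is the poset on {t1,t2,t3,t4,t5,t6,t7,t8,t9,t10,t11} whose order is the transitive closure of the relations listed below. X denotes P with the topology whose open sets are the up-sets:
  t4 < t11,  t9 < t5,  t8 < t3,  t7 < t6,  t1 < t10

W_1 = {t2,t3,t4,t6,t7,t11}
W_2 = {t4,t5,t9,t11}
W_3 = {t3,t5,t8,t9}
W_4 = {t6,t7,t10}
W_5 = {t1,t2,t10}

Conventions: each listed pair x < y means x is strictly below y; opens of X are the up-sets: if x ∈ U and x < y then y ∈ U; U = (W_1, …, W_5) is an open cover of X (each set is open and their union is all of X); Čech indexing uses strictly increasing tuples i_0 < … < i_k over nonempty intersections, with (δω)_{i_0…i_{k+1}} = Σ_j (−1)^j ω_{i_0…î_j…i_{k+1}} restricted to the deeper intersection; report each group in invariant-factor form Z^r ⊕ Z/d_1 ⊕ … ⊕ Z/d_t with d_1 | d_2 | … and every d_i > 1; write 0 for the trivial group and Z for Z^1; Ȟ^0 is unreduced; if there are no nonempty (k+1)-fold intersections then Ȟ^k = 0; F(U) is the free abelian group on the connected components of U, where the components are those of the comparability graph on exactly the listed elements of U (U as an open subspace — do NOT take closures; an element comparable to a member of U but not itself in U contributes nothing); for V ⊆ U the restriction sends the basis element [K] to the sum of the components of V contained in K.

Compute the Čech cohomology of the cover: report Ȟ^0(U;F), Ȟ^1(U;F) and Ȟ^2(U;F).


nerve of the cover:
  W12={t4,t11} W13={t3} W14={t6,t7} W15={t2} W23={t5,t9} W45={t10}
components per intersection:
  W1: {t2} {t3} {t4,t11} {t6,t7}
  W2: {t4,t11} {t5,t9}
  W3: {t3,t8} {t5,t9}
  W4: {t6,t7} {t10}
  W5: {t1,t10} {t2}
  W12: {t4,t11}
  W13: {t3}
  W14: {t6,t7}
  W15: {t2}
  W23: {t5,t9}
  W45: {t10}
C dims 12,6; δ0: rk 6, SNF 1^6
Ȟ^0 = (12 − 6) − 0 = 6, so Ȟ^0 ≅ Z^6
Ȟ^1 = (6 − 0) − 6 = 0, so Ȟ^1 ≅ 0
Ȟ^2 = (0 − 0) − 0 = 0, so Ȟ^2 ≅ 0

Ȟ^0 ≅ Z^6, Ȟ^1 ≅ 0, Ȟ^2 ≅ 0


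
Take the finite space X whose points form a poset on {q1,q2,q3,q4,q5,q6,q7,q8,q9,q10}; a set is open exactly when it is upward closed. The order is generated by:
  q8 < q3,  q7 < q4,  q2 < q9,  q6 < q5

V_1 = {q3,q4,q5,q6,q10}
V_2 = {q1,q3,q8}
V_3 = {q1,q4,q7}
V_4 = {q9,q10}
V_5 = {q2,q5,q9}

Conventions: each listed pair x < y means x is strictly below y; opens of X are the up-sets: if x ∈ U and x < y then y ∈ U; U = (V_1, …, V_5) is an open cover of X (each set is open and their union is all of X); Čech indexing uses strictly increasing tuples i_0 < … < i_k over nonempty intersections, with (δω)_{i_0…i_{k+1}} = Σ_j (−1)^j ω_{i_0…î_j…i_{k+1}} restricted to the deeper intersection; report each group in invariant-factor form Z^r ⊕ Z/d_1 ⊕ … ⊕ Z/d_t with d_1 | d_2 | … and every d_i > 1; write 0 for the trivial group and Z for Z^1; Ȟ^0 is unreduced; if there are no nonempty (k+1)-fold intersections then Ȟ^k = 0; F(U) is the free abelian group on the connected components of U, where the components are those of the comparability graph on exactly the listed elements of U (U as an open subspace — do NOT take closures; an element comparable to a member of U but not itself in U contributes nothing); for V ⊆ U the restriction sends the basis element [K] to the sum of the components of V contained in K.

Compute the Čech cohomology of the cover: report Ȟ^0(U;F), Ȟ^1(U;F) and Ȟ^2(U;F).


nonempty overlaps:
  V12={q3} V13={q4} V14={q10} V15={q5} V23={q1} V45={q9}
components per intersection:
  V1: {q3} {q4} {q5,q6} {q10}
  V2: {q1} {q3,q8}
  V3: {q1} {q4,q7}
  V4: {q9} {q10}
  V5: {q2,q9} {q5}
  V12: {q3}
  V13: {q4}
  V14: {q10}
  V15: {q5}
  V23: {q1}
  V45: {q9}
C dims 12,6; δ0: rk 6, SNF 1^6
degree 0: 12−6−0 = 6 → Ȟ^0 ≅ Z^6
degree 1: 6−0−6 = 0 → Ȟ^1 ≅ 0
degree 2: 0−0−0 = 0 → Ȟ^2 ≅ 0

Ȟ^0 ≅ Z^6, Ȟ^1 ≅ 0, Ȟ^2 ≅ 0


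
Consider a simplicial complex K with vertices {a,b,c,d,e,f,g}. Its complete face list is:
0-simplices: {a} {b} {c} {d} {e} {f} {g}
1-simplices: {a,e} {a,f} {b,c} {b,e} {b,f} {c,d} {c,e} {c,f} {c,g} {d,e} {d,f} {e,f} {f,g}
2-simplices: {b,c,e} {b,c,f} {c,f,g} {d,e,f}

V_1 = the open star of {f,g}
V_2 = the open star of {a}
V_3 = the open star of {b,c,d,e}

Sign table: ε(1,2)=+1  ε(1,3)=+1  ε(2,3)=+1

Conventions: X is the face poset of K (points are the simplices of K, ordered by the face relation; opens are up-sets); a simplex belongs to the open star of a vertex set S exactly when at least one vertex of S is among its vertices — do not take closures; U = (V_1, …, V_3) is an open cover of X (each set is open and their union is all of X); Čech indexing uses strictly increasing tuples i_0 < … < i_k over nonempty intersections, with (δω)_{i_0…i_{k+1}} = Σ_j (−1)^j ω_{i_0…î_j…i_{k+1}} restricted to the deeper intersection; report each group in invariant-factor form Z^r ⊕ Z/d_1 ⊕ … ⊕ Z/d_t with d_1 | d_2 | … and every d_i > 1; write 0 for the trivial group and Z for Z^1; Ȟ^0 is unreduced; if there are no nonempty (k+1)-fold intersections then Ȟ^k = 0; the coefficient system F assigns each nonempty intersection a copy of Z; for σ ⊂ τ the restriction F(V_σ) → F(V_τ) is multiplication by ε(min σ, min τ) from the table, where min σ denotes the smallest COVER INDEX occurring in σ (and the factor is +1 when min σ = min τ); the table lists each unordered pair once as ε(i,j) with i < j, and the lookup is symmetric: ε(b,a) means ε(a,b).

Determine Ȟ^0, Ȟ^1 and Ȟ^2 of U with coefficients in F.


Ȟ^0 = Z, Ȟ^1 = Z, Ȟ^2 = 0

nonempty intersections:
  V1={{f},{g},{a,f},{b,f},{c,f},{c,g},{d,f},{e,f},{f,g},{b,c,f},{c,f,g},{d,e,f}} V2={{a},{a,e},{a,f}} V3={{b},{c},{d},{e},{a,e},{b,c},{b,e},{b,f},{c,d},{c,e},{c,f},{c,g},{d,e},{d,f},{e,f},{b,c,e},{b,c,f},{c,f,g},{d,e,f}}
  V12={{a,f}} V13={{b,f},{c,f},{c,g},{d,f},{e,f},{b,c,f},{c,f,g},{d,e,f}} V23={{a,e}}
C dims 3,3; δ0: rk 2, SNF 1^2
Ȟ^0: (3−2)−0=1 ⇒ Z
Ȟ^1: (3−0)−2=1 ⇒ Z
Ȟ^2: (0−0)−0=0 ⇒ 0


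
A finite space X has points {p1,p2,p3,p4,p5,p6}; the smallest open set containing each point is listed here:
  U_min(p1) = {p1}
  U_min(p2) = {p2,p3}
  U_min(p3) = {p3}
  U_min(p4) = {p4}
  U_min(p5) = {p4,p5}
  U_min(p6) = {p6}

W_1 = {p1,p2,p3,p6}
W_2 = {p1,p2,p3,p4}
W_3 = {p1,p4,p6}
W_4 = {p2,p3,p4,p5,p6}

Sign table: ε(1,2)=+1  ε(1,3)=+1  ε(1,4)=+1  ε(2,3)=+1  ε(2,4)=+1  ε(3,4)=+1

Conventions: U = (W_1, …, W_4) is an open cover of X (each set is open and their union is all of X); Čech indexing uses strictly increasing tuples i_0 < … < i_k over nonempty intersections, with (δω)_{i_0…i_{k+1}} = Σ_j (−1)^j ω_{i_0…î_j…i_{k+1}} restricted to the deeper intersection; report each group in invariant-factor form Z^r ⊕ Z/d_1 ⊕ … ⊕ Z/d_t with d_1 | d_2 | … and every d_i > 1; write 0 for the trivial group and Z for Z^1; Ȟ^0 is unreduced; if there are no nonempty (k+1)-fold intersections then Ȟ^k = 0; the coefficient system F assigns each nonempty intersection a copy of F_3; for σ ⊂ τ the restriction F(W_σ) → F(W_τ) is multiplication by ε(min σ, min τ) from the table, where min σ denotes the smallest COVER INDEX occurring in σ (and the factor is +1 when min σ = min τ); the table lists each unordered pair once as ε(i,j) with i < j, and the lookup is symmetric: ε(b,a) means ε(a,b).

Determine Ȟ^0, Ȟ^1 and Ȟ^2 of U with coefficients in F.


Ȟ^0(U;F) ≅ Z/3; Ȟ^1(U;F) ≅ 0; Ȟ^2(U;F) ≅ Z/3

nonempty overlaps:
  W12={p1,p2,p3} W13={p1,p6} W14={p2,p3,p6} W23={p1,p4} W24={p2,p3,p4} W34={p4,p6}
  W123={p1} W124={p2,p3} W134={p6} W234={p4}
C dims 4,6,4; δ0: rk_F3 3; δ1: rk_F3 3
degree 0: 4−3−0 = 1 → Ȟ^0 ≅ Z/3
degree 1: 6−3−3 = 0 → Ȟ^1 ≅ 0
degree 2: 4−0−3 = 1 → Ȟ^2 ≅ Z/3


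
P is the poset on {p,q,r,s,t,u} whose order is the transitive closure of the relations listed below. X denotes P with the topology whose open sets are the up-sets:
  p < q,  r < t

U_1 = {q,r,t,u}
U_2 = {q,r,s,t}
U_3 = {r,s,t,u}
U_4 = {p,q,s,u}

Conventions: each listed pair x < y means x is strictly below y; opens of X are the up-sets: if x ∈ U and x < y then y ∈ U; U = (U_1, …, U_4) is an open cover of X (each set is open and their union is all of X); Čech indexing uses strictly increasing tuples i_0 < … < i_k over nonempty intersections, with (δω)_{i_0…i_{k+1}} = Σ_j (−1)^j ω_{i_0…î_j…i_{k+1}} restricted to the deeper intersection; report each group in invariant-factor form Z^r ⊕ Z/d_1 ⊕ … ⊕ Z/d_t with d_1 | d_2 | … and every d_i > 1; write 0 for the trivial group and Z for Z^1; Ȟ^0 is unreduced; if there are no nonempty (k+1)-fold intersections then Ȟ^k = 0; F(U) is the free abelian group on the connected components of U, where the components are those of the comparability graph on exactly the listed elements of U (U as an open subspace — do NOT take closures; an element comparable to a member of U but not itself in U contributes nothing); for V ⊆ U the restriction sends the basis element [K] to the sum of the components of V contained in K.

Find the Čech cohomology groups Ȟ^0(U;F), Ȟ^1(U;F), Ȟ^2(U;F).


Ȟ^0 = Z^4; Ȟ^1 = 0; Ȟ^2 = 0

nerve simplices:
  U12={q,r,t} U13={r,t,u} U14={q,u} U23={r,s,t} U24={q,s} U34={s,u}
  U123={r,t} U124={q} U134={u} U234={s}
components per intersection:
  U1: {q} {r,t} {u}
  U2: {q} {r,t} {s}
  U3: {r,t} {s} {u}
  U4: {p,q} {s} {u}
  U12: {q} {r,t}
  U13: {r,t} {u}
  U14: {q} {u}
  U23: {r,t} {s}
  U24: {q} {s}
  U34: {s} {u}
  U123: {r,t}
  U124: {q}
  U134: {u}
  U234: {s}
C dims 12,12,4; δ0: rk 8, SNF 1^8; δ1: rk 4, SNF 1^4
degree 0: 12−8−0 = 4 → Ȟ^0 ≅ Z^4
degree 1: 12−4−8 = 0 → Ȟ^1 ≅ 0
degree 2: 4−0−4 = 0 → Ȟ^2 ≅ 0


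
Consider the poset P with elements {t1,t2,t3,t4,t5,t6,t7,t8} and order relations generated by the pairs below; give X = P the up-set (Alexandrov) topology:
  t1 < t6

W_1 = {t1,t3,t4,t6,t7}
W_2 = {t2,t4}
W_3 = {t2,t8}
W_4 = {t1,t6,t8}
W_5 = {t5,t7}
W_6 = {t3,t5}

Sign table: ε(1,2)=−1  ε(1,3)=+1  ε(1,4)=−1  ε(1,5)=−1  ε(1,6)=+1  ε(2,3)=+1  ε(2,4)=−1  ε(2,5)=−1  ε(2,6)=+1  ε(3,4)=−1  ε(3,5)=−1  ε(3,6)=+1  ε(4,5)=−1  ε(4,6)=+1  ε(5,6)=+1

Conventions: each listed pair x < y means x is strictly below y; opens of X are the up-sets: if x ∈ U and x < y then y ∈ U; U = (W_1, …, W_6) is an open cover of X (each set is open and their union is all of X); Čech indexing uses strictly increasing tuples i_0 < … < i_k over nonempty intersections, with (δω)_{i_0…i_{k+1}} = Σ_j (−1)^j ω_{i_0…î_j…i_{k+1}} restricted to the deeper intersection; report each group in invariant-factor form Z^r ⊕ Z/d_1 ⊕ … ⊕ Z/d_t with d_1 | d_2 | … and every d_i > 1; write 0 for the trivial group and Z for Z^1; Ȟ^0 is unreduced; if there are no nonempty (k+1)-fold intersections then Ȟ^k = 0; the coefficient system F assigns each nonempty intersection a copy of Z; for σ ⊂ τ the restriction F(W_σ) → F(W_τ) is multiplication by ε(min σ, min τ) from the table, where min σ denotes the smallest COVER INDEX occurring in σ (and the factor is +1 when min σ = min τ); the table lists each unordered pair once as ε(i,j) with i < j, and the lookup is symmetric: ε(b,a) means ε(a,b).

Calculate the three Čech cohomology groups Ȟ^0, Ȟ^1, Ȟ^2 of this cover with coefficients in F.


Ȟ^0(U;F) ≅ 0, Ȟ^1(U;F) ≅ Z ⊕ Z/2, Ȟ^2(U;F) ≅ 0

cover nerve:
  W12={t4} W14={t1,t6} W15={t7} W16={t3} W23={t2} W34={t8} W56={t5}
C dims 6,7; δ0: rk 6, SNF 1^5·2
Ȟ^0: (6−6)−0=0 ⇒ 0
Ȟ^1: (7−0)−6=1 plus torsion [2] ⇒ Z ⊕ Z/2
Ȟ^2: (0−0)−0=0 ⇒ 0


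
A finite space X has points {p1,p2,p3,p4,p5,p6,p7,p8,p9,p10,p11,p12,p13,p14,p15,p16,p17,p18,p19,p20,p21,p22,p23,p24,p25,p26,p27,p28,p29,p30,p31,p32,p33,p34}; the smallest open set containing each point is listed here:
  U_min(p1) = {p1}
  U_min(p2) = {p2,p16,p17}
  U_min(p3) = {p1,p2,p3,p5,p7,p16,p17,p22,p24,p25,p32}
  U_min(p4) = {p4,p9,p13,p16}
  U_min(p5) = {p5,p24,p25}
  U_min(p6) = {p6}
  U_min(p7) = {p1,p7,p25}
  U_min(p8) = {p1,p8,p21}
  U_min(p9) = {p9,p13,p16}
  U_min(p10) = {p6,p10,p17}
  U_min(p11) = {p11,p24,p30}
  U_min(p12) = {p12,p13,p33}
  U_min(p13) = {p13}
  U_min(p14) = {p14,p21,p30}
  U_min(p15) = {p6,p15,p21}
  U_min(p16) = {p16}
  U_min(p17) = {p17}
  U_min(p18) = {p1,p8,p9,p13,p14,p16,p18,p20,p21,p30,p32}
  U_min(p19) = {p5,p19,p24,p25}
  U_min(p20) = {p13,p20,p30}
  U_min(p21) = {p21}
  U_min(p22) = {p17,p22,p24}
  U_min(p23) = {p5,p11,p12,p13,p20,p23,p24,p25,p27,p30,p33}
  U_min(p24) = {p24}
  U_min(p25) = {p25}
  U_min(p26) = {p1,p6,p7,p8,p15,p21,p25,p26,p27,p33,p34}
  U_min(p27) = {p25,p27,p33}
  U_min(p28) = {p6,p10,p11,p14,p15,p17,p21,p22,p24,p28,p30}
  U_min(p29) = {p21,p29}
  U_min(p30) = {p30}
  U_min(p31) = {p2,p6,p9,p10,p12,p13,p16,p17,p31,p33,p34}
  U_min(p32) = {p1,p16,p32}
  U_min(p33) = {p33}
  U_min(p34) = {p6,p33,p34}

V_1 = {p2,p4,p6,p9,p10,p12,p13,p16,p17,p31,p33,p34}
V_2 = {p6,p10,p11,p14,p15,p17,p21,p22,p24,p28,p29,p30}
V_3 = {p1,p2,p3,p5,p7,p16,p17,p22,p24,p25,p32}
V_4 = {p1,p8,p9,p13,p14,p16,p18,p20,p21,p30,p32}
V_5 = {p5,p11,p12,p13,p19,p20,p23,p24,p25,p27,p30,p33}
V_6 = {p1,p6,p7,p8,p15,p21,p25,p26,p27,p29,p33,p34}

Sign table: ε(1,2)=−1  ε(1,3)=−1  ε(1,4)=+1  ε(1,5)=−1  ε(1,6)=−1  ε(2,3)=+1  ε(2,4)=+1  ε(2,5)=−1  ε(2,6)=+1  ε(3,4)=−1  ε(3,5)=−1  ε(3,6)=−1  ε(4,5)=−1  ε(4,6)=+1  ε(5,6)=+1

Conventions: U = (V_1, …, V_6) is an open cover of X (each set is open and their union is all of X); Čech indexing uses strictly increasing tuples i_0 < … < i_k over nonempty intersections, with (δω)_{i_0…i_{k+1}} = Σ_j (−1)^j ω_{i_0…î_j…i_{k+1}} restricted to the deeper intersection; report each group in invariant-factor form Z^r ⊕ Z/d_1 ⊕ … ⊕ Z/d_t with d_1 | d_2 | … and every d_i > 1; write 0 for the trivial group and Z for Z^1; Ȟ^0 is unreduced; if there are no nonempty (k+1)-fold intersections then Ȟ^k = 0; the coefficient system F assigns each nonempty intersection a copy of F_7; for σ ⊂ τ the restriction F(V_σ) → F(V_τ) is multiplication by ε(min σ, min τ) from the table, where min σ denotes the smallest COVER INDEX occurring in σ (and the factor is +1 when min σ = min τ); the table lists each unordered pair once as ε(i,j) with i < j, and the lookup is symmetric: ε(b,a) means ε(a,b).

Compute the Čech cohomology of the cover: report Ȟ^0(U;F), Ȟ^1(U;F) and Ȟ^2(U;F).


Ȟ^0 = 0, Ȟ^1 = 0 and Ȟ^2 = Z/7

nerve simplices:
  V12={p6,p10,p17} V13={p2,p16,p17} V14={p9,p13,p16} V15={p12,p13,p33} V16={p6,p33,p34} V23={p17,p22,p24} V24={p14,p21,p30} V25={p11,p24,p30} V26={p6,p15,p21,p29} V34={p1,p16,p32} V35={p5,p24,p25} V36={p1,p7,p25} V45={p13,p20,p30} V46={p1,p8,p21} V56={p25,p27,p33}
  V123={p17} V126={p6} V134={p16} V145={p13} V156={p33} V235={p24} V245={p30} V246={p21} V346={p1} V356={p25}
C dims 6,15,10; δ0: rk_F7 6; δ1: rk_F7 9
degree 0: 6−6−0 = 0 → Ȟ^0 ≅ 0
degree 1: 15−9−6 = 0 → Ȟ^1 ≅ 0
degree 2: 10−0−9 = 1 → Ȟ^2 ≅ Z/7


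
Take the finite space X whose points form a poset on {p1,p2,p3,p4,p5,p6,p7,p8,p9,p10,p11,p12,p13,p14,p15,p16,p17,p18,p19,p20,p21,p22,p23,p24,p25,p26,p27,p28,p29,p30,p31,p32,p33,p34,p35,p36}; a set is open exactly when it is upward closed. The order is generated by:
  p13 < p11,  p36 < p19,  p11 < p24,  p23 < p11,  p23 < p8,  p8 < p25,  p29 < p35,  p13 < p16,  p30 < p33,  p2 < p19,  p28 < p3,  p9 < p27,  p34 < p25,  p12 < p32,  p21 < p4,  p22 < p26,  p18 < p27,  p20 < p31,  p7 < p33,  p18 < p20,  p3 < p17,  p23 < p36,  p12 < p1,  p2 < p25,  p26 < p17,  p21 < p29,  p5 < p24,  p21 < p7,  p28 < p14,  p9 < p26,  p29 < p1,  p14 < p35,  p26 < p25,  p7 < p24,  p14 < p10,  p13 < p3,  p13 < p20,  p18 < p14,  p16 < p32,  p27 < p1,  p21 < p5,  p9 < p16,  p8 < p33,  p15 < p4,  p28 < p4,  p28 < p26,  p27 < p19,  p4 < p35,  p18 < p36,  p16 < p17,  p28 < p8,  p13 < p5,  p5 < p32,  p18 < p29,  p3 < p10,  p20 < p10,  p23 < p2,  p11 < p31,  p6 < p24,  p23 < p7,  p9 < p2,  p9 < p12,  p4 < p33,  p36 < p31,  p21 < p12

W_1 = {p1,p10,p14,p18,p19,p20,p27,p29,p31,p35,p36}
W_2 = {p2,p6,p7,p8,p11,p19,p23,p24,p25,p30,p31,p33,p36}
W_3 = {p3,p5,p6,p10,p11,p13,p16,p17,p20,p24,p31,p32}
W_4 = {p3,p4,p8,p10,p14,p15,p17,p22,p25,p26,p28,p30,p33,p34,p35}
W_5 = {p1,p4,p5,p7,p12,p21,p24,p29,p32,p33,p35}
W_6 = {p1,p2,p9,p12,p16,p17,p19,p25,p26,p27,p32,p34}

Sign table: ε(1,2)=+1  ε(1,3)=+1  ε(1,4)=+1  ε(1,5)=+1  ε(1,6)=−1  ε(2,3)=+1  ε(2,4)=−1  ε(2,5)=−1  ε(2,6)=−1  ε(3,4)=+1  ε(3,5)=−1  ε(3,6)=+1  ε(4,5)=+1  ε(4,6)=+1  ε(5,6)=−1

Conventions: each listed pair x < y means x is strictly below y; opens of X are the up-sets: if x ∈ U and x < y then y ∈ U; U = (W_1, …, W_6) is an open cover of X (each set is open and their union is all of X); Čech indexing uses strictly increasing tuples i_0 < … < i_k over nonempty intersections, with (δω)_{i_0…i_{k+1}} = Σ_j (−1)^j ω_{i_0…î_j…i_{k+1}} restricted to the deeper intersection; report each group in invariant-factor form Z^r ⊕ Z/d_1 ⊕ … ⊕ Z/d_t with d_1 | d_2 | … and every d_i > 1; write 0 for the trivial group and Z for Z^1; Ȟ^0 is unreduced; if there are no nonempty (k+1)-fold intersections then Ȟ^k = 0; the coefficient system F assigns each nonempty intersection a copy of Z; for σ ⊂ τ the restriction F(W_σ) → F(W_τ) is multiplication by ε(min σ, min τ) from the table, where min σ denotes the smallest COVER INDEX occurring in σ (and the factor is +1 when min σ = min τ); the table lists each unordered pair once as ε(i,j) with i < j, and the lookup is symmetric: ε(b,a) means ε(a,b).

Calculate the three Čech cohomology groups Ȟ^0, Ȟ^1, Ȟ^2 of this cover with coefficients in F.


Ȟ^0 = 0,  Ȟ^1 = Z/2,  Ȟ^2 = Z

nonempty overlaps:
  W12={p19,p31,p36} W13={p10,p20,p31} W14={p10,p14,p35} W15={p1,p29,p35} W16={p1,p19,p27} W23={p6,p11,p24,p31} W24={p8,p25,p30,p33} W25={p7,p24,p33} W26={p2,p19,p25} W34={p3,p10,p17} W35={p5,p24,p32} W36={p16,p17,p32} W45={p4,p33,p35} W46={p17,p25,p26,p34} W56={p1,p12,p32}
  W123={p31} W126={p19} W134={p10} W145={p35} W156={p1} W235={p24} W245={p33} W246={p25} W346={p17} W356={p32}
C dims 6,15,10; δ0: rk 6, SNF 1^5·2; δ1: rk 9, SNF 1^9
degree 0: 6−6−0 = 0 → Ȟ^0 ≅ 0
degree 1: 15−9−6 = 0 plus torsion [2] → Ȟ^1 ≅ Z/2
degree 2: 10−0−9 = 1 → Ȟ^2 ≅ Z


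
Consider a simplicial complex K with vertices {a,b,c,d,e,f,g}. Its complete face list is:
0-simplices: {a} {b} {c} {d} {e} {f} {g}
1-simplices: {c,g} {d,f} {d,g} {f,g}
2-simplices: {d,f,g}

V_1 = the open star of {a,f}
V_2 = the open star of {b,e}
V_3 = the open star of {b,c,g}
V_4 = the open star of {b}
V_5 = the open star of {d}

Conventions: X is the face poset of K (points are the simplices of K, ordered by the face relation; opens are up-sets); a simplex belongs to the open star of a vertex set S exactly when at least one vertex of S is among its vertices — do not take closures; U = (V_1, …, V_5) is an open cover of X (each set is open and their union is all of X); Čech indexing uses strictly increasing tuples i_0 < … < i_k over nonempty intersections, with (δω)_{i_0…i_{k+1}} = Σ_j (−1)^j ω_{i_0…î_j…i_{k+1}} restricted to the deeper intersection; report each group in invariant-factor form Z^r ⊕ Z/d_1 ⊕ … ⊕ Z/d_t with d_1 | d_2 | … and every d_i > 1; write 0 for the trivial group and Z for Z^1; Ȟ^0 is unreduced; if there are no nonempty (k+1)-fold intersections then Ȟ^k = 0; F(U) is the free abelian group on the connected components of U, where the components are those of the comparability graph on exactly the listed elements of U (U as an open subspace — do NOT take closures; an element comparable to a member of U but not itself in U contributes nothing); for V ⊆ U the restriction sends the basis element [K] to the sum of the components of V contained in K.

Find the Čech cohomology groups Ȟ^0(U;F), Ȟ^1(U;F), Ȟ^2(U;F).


nerve simplices:
  V1={{a},{f},{d,f},{f,g},{d,f,g}} V2={{b},{e}} V3={{b},{c},{g},{c,g},{d,g},{f,g},{d,f,g}} V4={{b}} V5={{d},{d,f},{d,g},{d,f,g}}
  V13={{f,g},{d,f,g}} V15={{d,f},{d,f,g}} V23={{b}} V24={{b}} V34={{b}} V35={{d,g},{d,f,g}}
  V135={{d,f,g}} V234={{b}}
components per intersection:
  V1: {{a}} {{f},{d,f},{f,g},{d,f,g}}
  V2: {{b}} {{e}}
  V3: {{b}} {{c},{g},{c,g},{d,g},{f,g},{d,f,g}}
  V4: {{b}}
  V5: {{d},{d,f},{d,g},{d,f,g}}
  V13: {{f,g},{d,f,g}}
  V15: {{d,f},{d,f,g}}
  V23: {{b}}
  V24: {{b}}
  V34: {{b}}
  V35: {{d,g},{d,f,g}}
  V135: {{d,f,g}}
  V234: {{b}}
C dims 8,6,2; δ0: rk 4, SNF 1^4; δ1: rk 2, SNF 1^2
degree 0: 8−4−0 = 4 → Ȟ^0 ≅ Z^4
degree 1: 6−2−4 = 0 → Ȟ^1 ≅ 0
degree 2: 2−0−2 = 0 → Ȟ^2 ≅ 0

Ȟ^0(U;F) ≅ Z^4; Ȟ^1(U;F) ≅ 0; Ȟ^2(U;F) ≅ 0


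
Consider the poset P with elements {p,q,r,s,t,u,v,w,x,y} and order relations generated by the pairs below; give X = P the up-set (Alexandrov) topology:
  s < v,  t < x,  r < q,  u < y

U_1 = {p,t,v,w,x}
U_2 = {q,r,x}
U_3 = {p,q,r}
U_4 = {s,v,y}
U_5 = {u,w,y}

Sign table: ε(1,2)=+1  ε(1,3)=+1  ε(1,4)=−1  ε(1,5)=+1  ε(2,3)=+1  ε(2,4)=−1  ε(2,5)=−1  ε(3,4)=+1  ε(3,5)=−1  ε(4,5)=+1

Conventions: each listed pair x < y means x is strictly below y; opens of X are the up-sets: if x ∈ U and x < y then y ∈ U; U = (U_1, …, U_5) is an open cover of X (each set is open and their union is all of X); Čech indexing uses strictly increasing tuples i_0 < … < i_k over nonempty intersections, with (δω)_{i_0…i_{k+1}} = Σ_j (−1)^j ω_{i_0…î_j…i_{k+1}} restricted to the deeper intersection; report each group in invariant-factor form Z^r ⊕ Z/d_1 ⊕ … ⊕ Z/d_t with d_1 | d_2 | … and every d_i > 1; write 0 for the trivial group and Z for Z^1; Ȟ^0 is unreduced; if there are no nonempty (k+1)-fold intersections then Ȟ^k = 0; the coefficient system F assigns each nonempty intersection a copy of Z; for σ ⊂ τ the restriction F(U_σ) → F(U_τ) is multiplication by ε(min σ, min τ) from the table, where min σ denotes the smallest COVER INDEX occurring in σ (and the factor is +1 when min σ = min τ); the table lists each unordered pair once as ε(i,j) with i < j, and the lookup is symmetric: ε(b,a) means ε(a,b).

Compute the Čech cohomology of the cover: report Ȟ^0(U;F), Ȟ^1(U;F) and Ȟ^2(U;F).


Ȟ^0 = 0,  Ȟ^1 = Z ⊕ Z/2,  Ȟ^2 = 0

cover nerve:
  U12={x} U13={p} U14={v} U15={w} U23={q,r} U45={y}
C dims 5,6; δ0: rk 5, SNF 1^4·2
Ȟ^0: (5−5)−0=0 ⇒ 0
Ȟ^1: (6−0)−5=1 plus torsion [2] ⇒ Z ⊕ Z/2
Ȟ^2: (0−0)−0=0 ⇒ 0


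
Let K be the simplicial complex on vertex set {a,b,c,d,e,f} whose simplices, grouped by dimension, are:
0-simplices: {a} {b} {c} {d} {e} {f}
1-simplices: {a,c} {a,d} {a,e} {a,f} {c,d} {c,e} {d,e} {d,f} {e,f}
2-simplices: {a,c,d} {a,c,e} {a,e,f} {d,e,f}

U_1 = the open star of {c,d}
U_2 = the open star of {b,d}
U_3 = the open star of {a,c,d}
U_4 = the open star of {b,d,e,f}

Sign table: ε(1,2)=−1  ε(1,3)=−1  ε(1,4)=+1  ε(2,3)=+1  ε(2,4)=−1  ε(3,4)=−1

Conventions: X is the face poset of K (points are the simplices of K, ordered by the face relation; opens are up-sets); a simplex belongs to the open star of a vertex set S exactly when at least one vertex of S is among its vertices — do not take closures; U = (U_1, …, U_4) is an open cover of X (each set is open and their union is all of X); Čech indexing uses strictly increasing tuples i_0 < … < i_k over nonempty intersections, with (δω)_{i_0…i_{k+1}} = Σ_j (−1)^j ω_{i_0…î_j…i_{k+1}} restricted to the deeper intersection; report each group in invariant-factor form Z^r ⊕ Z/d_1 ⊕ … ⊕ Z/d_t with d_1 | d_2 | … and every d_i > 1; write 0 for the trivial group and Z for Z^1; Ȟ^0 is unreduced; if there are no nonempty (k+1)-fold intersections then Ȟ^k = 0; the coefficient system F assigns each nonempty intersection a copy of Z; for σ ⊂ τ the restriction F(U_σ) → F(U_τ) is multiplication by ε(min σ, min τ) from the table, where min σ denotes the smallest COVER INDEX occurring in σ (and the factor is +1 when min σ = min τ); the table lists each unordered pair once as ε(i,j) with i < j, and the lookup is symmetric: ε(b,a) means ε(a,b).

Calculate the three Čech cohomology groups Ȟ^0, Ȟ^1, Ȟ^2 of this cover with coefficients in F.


Ȟ^0(U;F) ≅ Z, Ȟ^1(U;F) ≅ 0 and Ȟ^2(U;F) ≅ 0

intersection data:
  U1={{c},{d},{a,c},{a,d},{c,d},{c,e},{d,e},{d,f},{a,c,d},{a,c,e},{d,e,f}} U2={{b},{d},{a,d},{c,d},{d,e},{d,f},{a,c,d},{d,e,f}} U3={{a},{c},{d},{a,c},{a,d},{a,e},{a,f},{c,d},{c,e},{d,e},{d,f},{a,c,d},{a,c,e},{a,e,f},{d,e,f}} U4={{b},{d},{e},{f},{a,d},{a,e},{a,f},{c,d},{c,e},{d,e},{d,f},{e,f},{a,c,d},{a,c,e},{a,e,f},{d,e,f}}
  U12={{d},{a,d},{c,d},{d,e},{d,f},{a,c,d},{d,e,f}} U13={{c},{d},{a,c},{a,d},{c,d},{c,e},{d,e},{d,f},{a,c,d},{a,c,e},{d,e,f}} U14={{d},{a,d},{c,d},{c,e},{d,e},{d,f},{a,c,d},{a,c,e},{d,e,f}} U23={{d},{a,d},{c,d},{d,e},{d,f},{a,c,d},{d,e,f}} U24={{b},{d},{a,d},{c,d},{d,e},{d,f},{a,c,d},{d,e,f}} U34={{d},{a,d},{a,e},{a,f},{c,d},{c,e},{d,e},{d,f},{a,c,d},{a,c,e},{a,e,f},{d,e,f}}
  U123={{d},{a,d},{c,d},{d,e},{d,f},{a,c,d},{d,e,f}} U124={{d},{a,d},{c,d},{d,e},{d,f},{a,c,d},{d,e,f}} U134={{d},{a,d},{c,d},{c,e},{d,e},{d,f},{a,c,d},{a,c,e},{d,e,f}} U234={{d},{a,d},{c,d},{d,e},{d,f},{a,c,d},{d,e,f}}
  U1234={{d},{a,d},{c,d},{d,e},{d,f},{a,c,d},{d,e,f}}
C dims 4,6,4,1; δ0: rk 3, SNF 1^3; δ1: rk 3, SNF 1^3; δ2: rk 1, SNF 1^1
Ȟ^0 = (4 − 3) − 0 = 1, so Ȟ^0 ≅ Z
Ȟ^1 = (6 − 3) − 3 = 0, so Ȟ^1 ≅ 0
Ȟ^2 = (4 − 1) − 3 = 0, so Ȟ^2 ≅ 0


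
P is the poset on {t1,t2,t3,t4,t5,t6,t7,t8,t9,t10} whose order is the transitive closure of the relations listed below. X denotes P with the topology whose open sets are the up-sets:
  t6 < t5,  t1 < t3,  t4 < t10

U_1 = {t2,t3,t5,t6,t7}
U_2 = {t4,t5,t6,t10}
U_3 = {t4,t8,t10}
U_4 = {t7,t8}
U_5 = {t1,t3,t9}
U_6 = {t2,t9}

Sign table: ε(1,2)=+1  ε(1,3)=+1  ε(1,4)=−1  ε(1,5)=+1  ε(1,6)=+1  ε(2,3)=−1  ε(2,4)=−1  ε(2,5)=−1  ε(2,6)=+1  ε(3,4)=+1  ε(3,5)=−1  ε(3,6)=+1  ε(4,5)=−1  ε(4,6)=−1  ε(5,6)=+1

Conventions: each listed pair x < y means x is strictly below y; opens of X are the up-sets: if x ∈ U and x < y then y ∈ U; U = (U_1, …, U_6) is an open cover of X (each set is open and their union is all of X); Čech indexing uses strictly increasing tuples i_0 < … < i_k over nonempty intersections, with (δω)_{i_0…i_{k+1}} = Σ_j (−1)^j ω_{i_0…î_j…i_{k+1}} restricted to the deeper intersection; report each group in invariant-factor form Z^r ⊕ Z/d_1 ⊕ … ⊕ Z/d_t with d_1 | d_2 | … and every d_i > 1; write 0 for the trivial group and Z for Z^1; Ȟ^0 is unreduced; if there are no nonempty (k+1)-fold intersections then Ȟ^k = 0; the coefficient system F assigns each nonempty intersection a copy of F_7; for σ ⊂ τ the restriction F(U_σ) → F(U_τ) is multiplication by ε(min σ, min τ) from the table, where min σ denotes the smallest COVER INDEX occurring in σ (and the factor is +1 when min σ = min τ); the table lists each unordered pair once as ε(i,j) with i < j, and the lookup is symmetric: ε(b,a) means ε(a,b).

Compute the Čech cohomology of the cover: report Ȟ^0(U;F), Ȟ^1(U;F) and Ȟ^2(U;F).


Ȟ^0 = Z/7; Ȟ^1 = Z/7 ⊕ Z/7; Ȟ^2 = 0

nerve simplices:
  U12={t5,t6} U14={t7} U15={t3} U16={t2} U23={t4,t10} U34={t8} U56={t9}
C dims 6,7; δ0: rk_F7 5
degree 0: 6−5−0 = 1 → Ȟ^0 ≅ Z/7
degree 1: 7−0−5 = 2 → Ȟ^1 ≅ Z/7 ⊕ Z/7
degree 2: 0−0−0 = 0 → Ȟ^2 ≅ 0


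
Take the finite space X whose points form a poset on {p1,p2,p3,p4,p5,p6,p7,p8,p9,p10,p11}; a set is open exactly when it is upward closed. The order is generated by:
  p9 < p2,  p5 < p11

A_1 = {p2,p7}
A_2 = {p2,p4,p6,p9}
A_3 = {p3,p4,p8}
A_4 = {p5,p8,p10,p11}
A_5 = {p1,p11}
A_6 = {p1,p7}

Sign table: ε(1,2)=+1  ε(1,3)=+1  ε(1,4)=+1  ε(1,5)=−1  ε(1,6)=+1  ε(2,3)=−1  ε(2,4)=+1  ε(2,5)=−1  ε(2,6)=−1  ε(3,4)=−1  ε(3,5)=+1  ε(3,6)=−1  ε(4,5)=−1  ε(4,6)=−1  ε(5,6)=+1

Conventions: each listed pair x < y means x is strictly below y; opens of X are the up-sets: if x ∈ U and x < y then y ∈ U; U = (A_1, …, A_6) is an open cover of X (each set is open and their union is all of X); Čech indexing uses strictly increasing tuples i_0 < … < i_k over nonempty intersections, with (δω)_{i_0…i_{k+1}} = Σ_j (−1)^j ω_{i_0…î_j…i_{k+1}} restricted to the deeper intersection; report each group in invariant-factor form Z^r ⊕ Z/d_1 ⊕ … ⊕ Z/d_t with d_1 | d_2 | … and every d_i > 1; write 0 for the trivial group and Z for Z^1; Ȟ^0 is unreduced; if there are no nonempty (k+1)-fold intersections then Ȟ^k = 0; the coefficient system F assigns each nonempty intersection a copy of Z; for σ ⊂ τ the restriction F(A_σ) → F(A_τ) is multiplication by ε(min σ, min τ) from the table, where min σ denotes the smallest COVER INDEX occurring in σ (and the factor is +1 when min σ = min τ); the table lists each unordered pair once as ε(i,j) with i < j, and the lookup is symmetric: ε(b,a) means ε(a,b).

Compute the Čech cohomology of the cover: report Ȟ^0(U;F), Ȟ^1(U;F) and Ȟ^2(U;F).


Ȟ^0 ≅ 0; Ȟ^1 ≅ Z/2; Ȟ^2 ≅ 0

intersection data:
  A12={p2} A16={p7} A23={p4} A34={p8} A45={p11} A56={p1}
C dims 6,6; δ0: rk 6, SNF 1^5·2
Ȟ^0 = (6 − 6) − 0 = 0, so Ȟ^0 ≅ 0
Ȟ^1 = (6 − 0) − 6 = 0 plus torsion [2], so Ȟ^1 ≅ Z/2
Ȟ^2 = (0 − 0) − 0 = 0, so Ȟ^2 ≅ 0


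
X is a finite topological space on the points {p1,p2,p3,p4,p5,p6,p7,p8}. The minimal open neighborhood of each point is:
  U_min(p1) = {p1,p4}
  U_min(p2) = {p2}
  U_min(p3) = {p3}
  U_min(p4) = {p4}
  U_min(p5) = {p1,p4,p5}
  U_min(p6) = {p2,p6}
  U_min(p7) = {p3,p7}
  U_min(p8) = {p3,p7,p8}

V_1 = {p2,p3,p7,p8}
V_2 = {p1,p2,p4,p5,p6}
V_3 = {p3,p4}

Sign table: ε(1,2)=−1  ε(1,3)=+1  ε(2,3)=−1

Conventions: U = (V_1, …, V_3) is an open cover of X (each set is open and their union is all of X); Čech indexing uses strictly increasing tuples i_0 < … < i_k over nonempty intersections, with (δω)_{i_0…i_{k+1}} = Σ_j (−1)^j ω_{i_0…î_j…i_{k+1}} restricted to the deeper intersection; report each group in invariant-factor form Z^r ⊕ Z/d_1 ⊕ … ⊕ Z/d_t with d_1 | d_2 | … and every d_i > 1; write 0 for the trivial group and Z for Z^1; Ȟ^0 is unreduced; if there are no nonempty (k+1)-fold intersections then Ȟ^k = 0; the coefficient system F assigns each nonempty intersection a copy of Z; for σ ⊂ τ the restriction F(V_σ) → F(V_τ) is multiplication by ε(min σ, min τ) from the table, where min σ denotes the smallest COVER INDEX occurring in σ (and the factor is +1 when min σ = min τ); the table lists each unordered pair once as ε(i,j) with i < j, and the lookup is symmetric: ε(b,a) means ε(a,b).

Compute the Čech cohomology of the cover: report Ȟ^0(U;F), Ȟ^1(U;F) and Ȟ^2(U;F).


Ȟ^0 ≅ Z, Ȟ^1 ≅ Z, Ȟ^2 ≅ 0

intersection data:
  V12={p2} V13={p3} V23={p4}
C dims 3,3; δ0: rk 2, SNF 1^2
Ȟ^0 = (3 − 2) − 0 = 1, so Ȟ^0 ≅ Z
Ȟ^1 = (3 − 0) − 2 = 1, so Ȟ^1 ≅ Z
Ȟ^2 = (0 − 0) − 0 = 0, so Ȟ^2 ≅ 0


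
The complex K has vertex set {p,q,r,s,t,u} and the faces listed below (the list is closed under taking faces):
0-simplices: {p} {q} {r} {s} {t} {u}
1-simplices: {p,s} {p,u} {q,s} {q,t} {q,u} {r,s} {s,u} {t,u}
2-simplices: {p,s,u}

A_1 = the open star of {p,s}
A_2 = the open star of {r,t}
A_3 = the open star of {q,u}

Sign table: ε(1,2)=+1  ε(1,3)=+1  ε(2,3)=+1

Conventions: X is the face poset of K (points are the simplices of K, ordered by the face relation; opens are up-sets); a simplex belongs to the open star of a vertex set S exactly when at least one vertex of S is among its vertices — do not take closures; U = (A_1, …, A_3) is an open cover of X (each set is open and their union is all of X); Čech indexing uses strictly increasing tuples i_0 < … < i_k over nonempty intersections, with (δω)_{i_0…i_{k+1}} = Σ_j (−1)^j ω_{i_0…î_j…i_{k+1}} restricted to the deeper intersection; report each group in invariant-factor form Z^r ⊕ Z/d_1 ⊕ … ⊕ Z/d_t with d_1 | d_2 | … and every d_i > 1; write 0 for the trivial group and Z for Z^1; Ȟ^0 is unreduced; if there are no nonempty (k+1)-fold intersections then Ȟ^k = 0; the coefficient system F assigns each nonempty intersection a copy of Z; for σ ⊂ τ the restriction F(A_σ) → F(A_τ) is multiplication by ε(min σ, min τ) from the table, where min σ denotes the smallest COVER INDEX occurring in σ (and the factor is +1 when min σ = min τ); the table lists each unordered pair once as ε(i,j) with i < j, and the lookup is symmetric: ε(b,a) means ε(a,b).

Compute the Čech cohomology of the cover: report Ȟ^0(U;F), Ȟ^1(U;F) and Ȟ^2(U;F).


Ȟ^0 = Z,  Ȟ^1 = Z,  Ȟ^2 = 0

nerve simplices:
  A1={{p},{s},{p,s},{p,u},{q,s},{r,s},{s,u},{p,s,u}} A2={{r},{t},{q,t},{r,s},{t,u}} A3={{q},{u},{p,u},{q,s},{q,t},{q,u},{s,u},{t,u},{p,s,u}}
  A12={{r,s}} A13={{p,u},{q,s},{s,u},{p,s,u}} A23={{q,t},{t,u}}
C dims 3,3; δ0: rk 2, SNF 1^2
degree 0: 3−2−0 = 1 → Ȟ^0 ≅ Z
degree 1: 3−0−2 = 1 → Ȟ^1 ≅ Z
degree 2: 0−0−0 = 0 → Ȟ^2 ≅ 0


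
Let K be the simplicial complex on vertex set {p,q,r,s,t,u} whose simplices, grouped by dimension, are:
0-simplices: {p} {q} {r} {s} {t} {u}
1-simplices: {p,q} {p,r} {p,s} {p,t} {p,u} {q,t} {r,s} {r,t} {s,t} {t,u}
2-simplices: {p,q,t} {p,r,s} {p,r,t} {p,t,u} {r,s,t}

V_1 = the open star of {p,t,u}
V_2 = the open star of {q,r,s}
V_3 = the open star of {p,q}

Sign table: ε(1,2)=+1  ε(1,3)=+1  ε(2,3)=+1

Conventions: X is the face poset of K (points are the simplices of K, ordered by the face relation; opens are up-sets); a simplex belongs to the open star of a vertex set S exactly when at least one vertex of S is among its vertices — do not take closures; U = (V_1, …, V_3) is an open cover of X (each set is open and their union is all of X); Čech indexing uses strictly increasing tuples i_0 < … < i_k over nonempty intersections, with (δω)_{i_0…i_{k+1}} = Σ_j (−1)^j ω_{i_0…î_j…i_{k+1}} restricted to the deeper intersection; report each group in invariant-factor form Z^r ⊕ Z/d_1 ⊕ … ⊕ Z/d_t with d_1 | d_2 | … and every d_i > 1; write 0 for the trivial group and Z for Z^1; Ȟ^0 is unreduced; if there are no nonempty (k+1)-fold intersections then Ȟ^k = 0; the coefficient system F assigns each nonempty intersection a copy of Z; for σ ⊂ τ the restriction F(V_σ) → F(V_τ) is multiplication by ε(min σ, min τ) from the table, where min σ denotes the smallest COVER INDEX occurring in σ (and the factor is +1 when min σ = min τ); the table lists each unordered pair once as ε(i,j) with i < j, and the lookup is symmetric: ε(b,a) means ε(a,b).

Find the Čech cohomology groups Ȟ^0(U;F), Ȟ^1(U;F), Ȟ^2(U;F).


Ȟ^0 ≅ Z, Ȟ^1 ≅ 0, Ȟ^2 ≅ 0

cover nerve:
  V1={{p},{t},{u},{p,q},{p,r},{p,s},{p,t},{p,u},{q,t},{r,t},{s,t},{t,u},{p,q,t},{p,r,s},{p,r,t},{p,t,u},{r,s,t}} V2={{q},{r},{s},{p,q},{p,r},{p,s},{q,t},{r,s},{r,t},{s,t},{p,q,t},{p,r,s},{p,r,t},{r,s,t}} V3={{p},{q},{p,q},{p,r},{p,s},{p,t},{p,u},{q,t},{p,q,t},{p,r,s},{p,r,t},{p,t,u}}
  V12={{p,q},{p,r},{p,s},{q,t},{r,t},{s,t},{p,q,t},{p,r,s},{p,r,t},{r,s,t}} V13={{p},{p,q},{p,r},{p,s},{p,t},{p,u},{q,t},{p,q,t},{p,r,s},{p,r,t},{p,t,u}} V23={{q},{p,q},{p,r},{p,s},{q,t},{p,q,t},{p,r,s},{p,r,t}}
  V123={{p,q},{p,r},{p,s},{q,t},{p,q,t},{p,r,s},{p,r,t}}
C dims 3,3,1; δ0: rk 2, SNF 1^2; δ1: rk 1, SNF 1^1
Ȟ^0: (3−2)−0=1 ⇒ Z
Ȟ^1: (3−1)−2=0 ⇒ 0
Ȟ^2: (1−0)−1=0 ⇒ 0


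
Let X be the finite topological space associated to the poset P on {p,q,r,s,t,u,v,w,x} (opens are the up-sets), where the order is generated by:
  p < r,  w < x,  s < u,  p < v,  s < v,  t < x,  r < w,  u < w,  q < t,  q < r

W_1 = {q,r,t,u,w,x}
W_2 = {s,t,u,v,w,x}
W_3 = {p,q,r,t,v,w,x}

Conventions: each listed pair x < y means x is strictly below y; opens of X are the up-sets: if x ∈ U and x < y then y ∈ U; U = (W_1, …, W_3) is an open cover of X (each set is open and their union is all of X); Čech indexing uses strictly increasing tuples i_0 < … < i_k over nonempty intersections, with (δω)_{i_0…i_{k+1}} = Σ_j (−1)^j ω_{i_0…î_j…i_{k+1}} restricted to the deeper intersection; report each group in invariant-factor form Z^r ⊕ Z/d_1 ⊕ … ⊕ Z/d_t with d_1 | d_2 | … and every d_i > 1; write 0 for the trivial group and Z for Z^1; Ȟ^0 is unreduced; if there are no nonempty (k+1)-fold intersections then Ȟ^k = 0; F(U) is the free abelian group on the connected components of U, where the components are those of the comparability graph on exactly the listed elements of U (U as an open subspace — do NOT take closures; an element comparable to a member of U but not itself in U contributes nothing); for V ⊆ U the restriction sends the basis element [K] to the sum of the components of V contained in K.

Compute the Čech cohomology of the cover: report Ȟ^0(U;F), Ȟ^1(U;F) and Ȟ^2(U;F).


nonempty intersections:
  W12={t,u,w,x} W13={q,r,t,w,x} W23={t,v,w,x}
  W123={t,w,x}
components per intersection:
  W1: {q,r,t,u,w,x}
  W2: {s,t,u,v,w,x}
  W3: {p,q,r,t,v,w,x}
  W12: {t,u,w,x}
  W13: {q,r,t,w,x}
  W23: {t,w,x} {v}
  W123: {t,w,x}
C dims 3,4,1; δ0: rk 2, SNF 1^2; δ1: rk 1, SNF 1^1
Ȟ^0: (3−2)−0=1 ⇒ Z
Ȟ^1: (4−1)−2=1 ⇒ Z
Ȟ^2: (1−0)−1=0 ⇒ 0

Ȟ^0 ≅ Z; Ȟ^1 ≅ Z; Ȟ^2 ≅ 0


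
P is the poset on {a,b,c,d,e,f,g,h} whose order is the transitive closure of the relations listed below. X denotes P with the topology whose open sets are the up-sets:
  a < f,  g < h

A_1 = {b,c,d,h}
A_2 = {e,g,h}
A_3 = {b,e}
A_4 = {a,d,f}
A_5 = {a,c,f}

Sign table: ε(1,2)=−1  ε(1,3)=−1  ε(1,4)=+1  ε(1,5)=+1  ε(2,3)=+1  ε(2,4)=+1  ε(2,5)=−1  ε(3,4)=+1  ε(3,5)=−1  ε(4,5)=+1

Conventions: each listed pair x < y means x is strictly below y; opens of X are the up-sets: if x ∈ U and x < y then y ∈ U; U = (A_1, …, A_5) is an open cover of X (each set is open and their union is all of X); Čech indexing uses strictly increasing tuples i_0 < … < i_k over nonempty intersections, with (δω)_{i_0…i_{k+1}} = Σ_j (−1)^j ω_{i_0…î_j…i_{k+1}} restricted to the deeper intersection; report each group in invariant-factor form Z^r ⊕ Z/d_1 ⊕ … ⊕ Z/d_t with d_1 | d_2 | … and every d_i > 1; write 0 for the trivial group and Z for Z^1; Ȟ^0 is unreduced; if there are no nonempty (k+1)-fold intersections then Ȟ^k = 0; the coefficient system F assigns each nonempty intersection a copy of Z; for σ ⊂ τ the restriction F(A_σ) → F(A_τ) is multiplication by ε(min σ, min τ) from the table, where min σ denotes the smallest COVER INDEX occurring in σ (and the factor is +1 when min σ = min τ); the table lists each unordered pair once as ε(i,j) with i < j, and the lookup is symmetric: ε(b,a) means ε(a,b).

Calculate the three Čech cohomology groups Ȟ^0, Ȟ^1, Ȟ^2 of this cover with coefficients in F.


nonempty overlaps:
  A12={h} A13={b} A14={d} A15={c} A23={e} A45={a,f}
C dims 5,6; δ0: rk 4, SNF 1^4
degree 0: 5−4−0 = 1 → Ȟ^0 ≅ Z
degree 1: 6−0−4 = 2 → Ȟ^1 ≅ Z^2
degree 2: 0−0−0 = 0 → Ȟ^2 ≅ 0

Ȟ^0 ≅ Z, Ȟ^1 ≅ Z^2, Ȟ^2 ≅ 0
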